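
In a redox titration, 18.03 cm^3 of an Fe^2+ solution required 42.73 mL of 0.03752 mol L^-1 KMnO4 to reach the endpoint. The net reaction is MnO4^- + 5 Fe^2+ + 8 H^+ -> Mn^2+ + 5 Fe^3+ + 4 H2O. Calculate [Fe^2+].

0.445 M

n(KMnO4) = 0.03752 x 0.04273 = 0.001603 mol.
From the balanced equation, 1 mol KMnO4 reacts with 5 mol Fe^2+, so n(Fe^2+) = 0.001603 x 5/1 = 0.008016 mol.
[Fe^2+] = 0.008016 / 0.01803 L = 0.445 M.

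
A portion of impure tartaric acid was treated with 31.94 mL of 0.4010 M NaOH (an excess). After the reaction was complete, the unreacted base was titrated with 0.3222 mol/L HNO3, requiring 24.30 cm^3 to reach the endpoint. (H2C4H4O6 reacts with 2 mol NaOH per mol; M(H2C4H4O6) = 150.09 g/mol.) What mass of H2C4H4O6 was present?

0.374 g

Total n(NaOH) added = 0.4010 x 0.03194 = 0.01281 mol.
n(HNO3) used = 0.3222 x 0.02430 = 0.007829 mol, which equals the excess n(NaOH).
So n(NaOH) consumed by the sample = 0.01281 - 0.007829 = 0.004978 mol.
n(H2C4H4O6) = 0.004978 / 2 = 0.002489 mol.
mass = 0.002489 mol x 150.09 g/mol = 0.374 g.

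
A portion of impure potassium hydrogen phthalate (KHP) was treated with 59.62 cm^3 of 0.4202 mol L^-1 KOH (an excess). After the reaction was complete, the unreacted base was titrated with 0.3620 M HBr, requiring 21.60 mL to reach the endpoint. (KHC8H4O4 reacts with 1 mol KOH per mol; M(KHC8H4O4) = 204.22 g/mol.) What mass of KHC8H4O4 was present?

3.52 g

Total n(KOH) added = 0.4202 x 0.05962 = 0.02505 mol.
n(HBr) used = 0.3620 x 0.02160 = 0.007819 mol, which equals the excess n(KOH).
So n(KOH) consumed by the sample = 0.02505 - 0.007819 = 0.01723 mol.
n(KHC8H4O4) = 0.01723 / 1 = 0.01723 mol.
mass = 0.01723 mol x 204.22 g/mol = 3.52 g.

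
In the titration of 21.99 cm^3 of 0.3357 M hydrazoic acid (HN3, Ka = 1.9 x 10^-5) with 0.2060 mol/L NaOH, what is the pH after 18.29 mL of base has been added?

4.74

Initial n(HN3) = 0.3357 x 0.02199 = 0.007382 mol.
n(NaOH) added = 0.2060 x 0.01829 = 0.003768 mol, converting that many moles of HN3 to N3-.
Remaining n(HN3) = 0.003614 mol; n(N3-) = 0.003768 mol.
By Henderson-Hasselbalch, pH = pKa + log([A^-]/[HA]) = 4.72 + log(0.003768/0.003614) = 4.72 + (+0.02) = 4.74.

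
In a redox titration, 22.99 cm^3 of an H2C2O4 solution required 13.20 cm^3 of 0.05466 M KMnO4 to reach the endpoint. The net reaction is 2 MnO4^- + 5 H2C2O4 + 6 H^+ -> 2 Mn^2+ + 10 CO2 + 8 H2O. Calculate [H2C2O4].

n(KMnO4) = 0.05466 x 0.01320 = 0.0007215 mol.
From the balanced equation, 2 mol KMnO4 reacts with 5 mol H2C2O4, so n(H2C2O4) = 0.0007215 x 5/2 = 0.001804 mol.
[H2C2O4] = 0.001804 / 0.02299 L = 0.0785 M.

0.0785 M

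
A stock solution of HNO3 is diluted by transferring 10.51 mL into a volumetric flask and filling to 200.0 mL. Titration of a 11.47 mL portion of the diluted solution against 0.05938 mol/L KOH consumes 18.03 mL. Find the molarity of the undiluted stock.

1.78 M

n(KOH) = 0.05938 x 0.01803 = 0.001071 mol.
n(HNO3) in the aliquot = 0.001071 mol.
[diluted HNO3] = 0.001071 / 0.01147 = 0.09334 M.
Dilution factor = 200.0/10.51 = 19.03, so [stock] = 0.09334 x 19.03 = 1.78 M.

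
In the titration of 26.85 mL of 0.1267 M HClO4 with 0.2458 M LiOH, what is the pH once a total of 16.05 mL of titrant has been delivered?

n(acid) = 0.1267 x 0.02685 = 0.003402 mol; n(LiOH) added = 0.2458 x 0.01605 = 0.003945 mol.
Base is in excess by 0.003945 - 0.003402 = 0.0005432 mol in a total volume of 0.04290 L.
[OH^-] = 0.0005432/0.04290 = 0.01266 M, so pOH = 1.90 and pH = 14.00 - 1.90 = 12.10.

12.10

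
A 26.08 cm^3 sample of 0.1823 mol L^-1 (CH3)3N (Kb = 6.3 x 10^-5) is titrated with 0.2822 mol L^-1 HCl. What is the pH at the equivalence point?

5.38

n((CH3)3N) = 0.1823 x 0.02608 = 0.004754 mol; V(HCl) at equivalence = 0.004754/0.2822 = 0.01685 L.
At equivalence the base is fully converted to (CH3)3NH+; total volume = 0.04293 L, so [(CH3)3NH+] = 0.004754/0.04293 = 0.1108 M.
Ka((CH3)3NH+) = Kw/Kb = 1.0e-14 / 6.3 x 10^-5 = 1.59e-10.
[H^+] = sqrt(Ka x [(CH3)3NH+]) = sqrt(1.59e-10 x 0.1108) = 4.19e-6 M.
pH = -log(4.19e-6) = 5.38.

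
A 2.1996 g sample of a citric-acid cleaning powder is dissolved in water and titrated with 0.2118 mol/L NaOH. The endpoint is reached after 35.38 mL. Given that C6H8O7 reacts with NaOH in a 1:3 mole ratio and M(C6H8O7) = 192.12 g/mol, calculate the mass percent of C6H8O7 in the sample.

n(NaOH) = 0.2118 x 0.03538 = 0.007493 mol.
n(C6H8O7) = 0.007493 / 3 = 0.002498 mol.
mass of C6H8O7 = 0.002498 x 192.12 = 0.4799 g.
% purity = 0.4799 / 2.1996 x 100 = 21.8%.

21.8%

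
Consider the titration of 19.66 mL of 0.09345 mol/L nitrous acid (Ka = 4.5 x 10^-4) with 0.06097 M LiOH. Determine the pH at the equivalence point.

7.96

n(HNO2) = 0.09345 x 0.01966 = 0.001837 mol; V(LiOH) at equivalence = 0.001837/0.06097 = 0.03013 L.
At equivalence all the acid is converted to NO2-; total volume = 0.01966 + 0.03013 = 0.04979 L, so [NO2-] = 0.001837/0.04979 = 0.03690 M.
Kb = Kw/Ka = 1.0e-14 / 4.5 x 10^-4 = 2.22e-11.
[OH^-] = sqrt(Kb x [NO2-]) = sqrt(2.22e-11 x 0.03690) = 9.06e-7 M.
pOH = 6.04, so pH = 14.00 - 6.04 = 7.96.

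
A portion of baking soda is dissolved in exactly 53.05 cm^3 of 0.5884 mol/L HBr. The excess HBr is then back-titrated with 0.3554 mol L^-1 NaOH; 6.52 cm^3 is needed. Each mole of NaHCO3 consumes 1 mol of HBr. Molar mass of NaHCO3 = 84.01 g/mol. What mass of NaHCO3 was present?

Total n(HBr) added = 0.5884 x 0.05305 = 0.03121 mol.
n(NaOH) used = 0.3554 x 0.006520 = 0.002317 mol, which equals the excess n(HBr).
So n(HBr) consumed by the sample = 0.03121 - 0.002317 = 0.02890 mol.
n(NaHCO3) = 0.02890 / 1 = 0.02890 mol.
mass = 0.02890 mol x 84.01 g/mol = 2.43 g.

2.43 g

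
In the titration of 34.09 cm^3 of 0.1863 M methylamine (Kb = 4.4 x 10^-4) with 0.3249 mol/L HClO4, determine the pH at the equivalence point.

5.79

n(CH3NH2) = 0.1863 x 0.03409 = 0.006351 mol; V(HClO4) at equivalence = 0.006351/0.3249 = 0.01955 L.
At equivalence the base is fully converted to CH3NH3+; total volume = 0.05364 L, so [CH3NH3+] = 0.006351/0.05364 = 0.1184 M.
Ka(CH3NH3+) = Kw/Kb = 1.0e-14 / 4.4 x 10^-4 = 2.27e-11.
[H^+] = sqrt(Ka x [CH3NH3+]) = sqrt(2.27e-11 x 0.1184) = 1.64e-6 M.
pH = -log(1.64e-6) = 5.79.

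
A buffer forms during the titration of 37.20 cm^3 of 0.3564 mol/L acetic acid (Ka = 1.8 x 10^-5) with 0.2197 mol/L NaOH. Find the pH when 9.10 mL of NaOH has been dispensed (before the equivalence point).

Initial n(CH3COOH) = 0.3564 x 0.03720 = 0.01326 mol.
n(NaOH) added = 0.2197 x 0.009100 = 0.001999 mol, converting that many moles of CH3COOH to CH3COO-.
Remaining n(CH3COOH) = 0.01126 mol; n(CH3COO-) = 0.001999 mol.
By Henderson-Hasselbalch, pH = pKa + log([A^-]/[HA]) = 4.74 + log(0.001999/0.01126) = 4.74 + (-0.75) = 3.99.

3.99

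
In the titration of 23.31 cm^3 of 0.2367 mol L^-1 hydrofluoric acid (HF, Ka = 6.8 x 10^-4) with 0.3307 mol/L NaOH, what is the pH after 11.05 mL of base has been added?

3.46

Initial n(HF) = 0.2367 x 0.02331 = 0.005517 mol.
n(NaOH) added = 0.3307 x 0.01105 = 0.003654 mol, converting that many moles of HF to F-.
Remaining n(HF) = 0.001863 mol; n(F-) = 0.003654 mol.
By Henderson-Hasselbalch, pH = pKa + log([A^-]/[HA]) = 3.17 + log(0.003654/0.001863) = 3.17 + (+0.29) = 3.46.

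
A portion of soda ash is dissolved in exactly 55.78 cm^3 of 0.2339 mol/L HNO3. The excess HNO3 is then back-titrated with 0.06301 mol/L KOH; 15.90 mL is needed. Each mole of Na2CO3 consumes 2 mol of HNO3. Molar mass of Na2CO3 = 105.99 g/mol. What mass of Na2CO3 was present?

Total n(HNO3) added = 0.2339 x 0.05578 = 0.01305 mol.
n(KOH) used = 0.06301 x 0.01590 = 0.001002 mol, which equals the excess n(HNO3).
So n(HNO3) consumed by the sample = 0.01305 - 0.001002 = 0.01205 mol.
n(Na2CO3) = 0.01205 / 2 = 0.006023 mol.
mass = 0.006023 mol x 105.99 g/mol = 0.638 g.

0.638 g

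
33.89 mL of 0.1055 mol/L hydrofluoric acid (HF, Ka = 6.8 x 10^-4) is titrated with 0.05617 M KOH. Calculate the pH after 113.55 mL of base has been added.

12.28

n(acid) = 0.1055 x 0.03389 = 0.003575 mol; n(KOH) added = 0.05617 x 0.1135 = 0.006378 mol.
Base is in excess by 0.006378 - 0.003575 = 0.002803 mol in a total volume of 0.1474 L.
[OH^-] = 0.002803/0.1474 = 0.01901 M, so pOH = 1.72 and pH = 14.00 - 1.72 = 12.28.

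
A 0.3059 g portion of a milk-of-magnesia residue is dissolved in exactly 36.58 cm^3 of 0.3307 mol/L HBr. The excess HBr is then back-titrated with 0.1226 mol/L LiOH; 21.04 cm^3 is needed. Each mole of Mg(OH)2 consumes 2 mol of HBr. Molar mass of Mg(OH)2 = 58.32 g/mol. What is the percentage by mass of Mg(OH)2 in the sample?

90.7%

Total n(HBr) added = 0.3307 x 0.03658 = 0.01210 mol.
n(LiOH) used = 0.1226 x 0.02104 = 0.002580 mol, which equals the excess n(HBr).
So n(HBr) consumed by the sample = 0.01210 - 0.002580 = 0.009518 mol.
n(Mg(OH)2) = 0.009518 / 2 = 0.004759 mol.
mass Mg(OH)2 = 0.004759 x 58.32 = 0.2775 g, so %Mg(OH)2 = 0.2775/0.3059 x 100 = 90.7%.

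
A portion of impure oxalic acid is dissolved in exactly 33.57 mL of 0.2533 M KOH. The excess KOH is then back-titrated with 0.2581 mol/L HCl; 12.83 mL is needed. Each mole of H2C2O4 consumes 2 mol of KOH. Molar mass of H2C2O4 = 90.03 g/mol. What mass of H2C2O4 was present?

0.234 g

Total n(KOH) added = 0.2533 x 0.03357 = 0.008503 mol.
n(HCl) used = 0.2581 x 0.01283 = 0.003311 mol, which equals the excess n(KOH).
So n(KOH) consumed by the sample = 0.008503 - 0.003311 = 0.005192 mol.
n(H2C2O4) = 0.005192 / 2 = 0.002596 mol.
mass = 0.002596 mol x 90.03 g/mol = 0.234 g.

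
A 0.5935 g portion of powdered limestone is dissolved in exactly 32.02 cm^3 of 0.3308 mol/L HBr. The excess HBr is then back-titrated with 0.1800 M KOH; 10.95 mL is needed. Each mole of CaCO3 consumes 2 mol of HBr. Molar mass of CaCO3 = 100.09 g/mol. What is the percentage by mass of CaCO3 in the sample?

Total n(HBr) added = 0.3308 x 0.03202 = 0.01059 mol.
n(KOH) used = 0.1800 x 0.01095 = 0.001971 mol, which equals the excess n(HBr).
So n(HBr) consumed by the sample = 0.01059 - 0.001971 = 0.008621 mol.
n(CaCO3) = 0.008621 / 2 = 0.004311 mol.
mass CaCO3 = 0.004311 x 100.09 = 0.4314 g, so %CaCO3 = 0.4314/0.5935 x 100 = 72.7%.

72.7%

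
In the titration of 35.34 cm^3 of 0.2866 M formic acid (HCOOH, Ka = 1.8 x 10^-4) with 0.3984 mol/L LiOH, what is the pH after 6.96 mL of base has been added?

Initial n(HCOOH) = 0.2866 x 0.03534 = 0.01013 mol.
n(LiOH) added = 0.3984 x 0.006960 = 0.002773 mol, converting that many moles of HCOOH to HCOO-.
Remaining n(HCOOH) = 0.007356 mol; n(HCOO-) = 0.002773 mol.
By Henderson-Hasselbalch, pH = pKa + log([A^-]/[HA]) = 3.74 + log(0.002773/0.007356) = 3.74 + (-0.42) = 3.32.

3.32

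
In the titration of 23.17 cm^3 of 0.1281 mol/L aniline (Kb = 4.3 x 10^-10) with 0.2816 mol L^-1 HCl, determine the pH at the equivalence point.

2.84

n(C6H5NH2) = 0.1281 x 0.02317 = 0.002968 mol; V(HCl) at equivalence = 0.002968/0.2816 = 0.01054 L.
At equivalence the base is fully converted to C6H5NH3+; total volume = 0.03371 L, so [C6H5NH3+] = 0.002968/0.03371 = 0.08805 M.
Ka(C6H5NH3+) = Kw/Kb = 1.0e-14 / 4.3 x 10^-10 = 2.33e-5.
[H^+] = sqrt(Ka x [C6H5NH3+]) = sqrt(2.33e-5 x 0.08805) = 0.00143 M.
pH = -log(0.00143) = 2.84.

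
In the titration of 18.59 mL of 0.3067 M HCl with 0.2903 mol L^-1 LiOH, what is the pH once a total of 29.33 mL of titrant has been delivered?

12.77

n(acid) = 0.3067 x 0.01859 = 0.005702 mol; n(LiOH) added = 0.2903 x 0.02933 = 0.008514 mol.
Base is in excess by 0.008514 - 0.005702 = 0.002813 mol in a total volume of 0.04792 L.
[OH^-] = 0.002813/0.04792 = 0.05870 M, so pOH = 1.23 and pH = 14.00 - 1.23 = 12.77.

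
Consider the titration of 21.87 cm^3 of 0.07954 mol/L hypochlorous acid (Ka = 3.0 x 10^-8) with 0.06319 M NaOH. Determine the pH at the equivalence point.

n(HClO) = 0.07954 x 0.02187 = 0.001740 mol; V(NaOH) at equivalence = 0.001740/0.06319 = 0.02753 L.
At equivalence all the acid is converted to ClO-; total volume = 0.02187 + 0.02753 = 0.04940 L, so [ClO-] = 0.001740/0.04940 = 0.03521 M.
Kb = Kw/Ka = 1.0e-14 / 3.0 x 10^-8 = 3.33e-7.
[OH^-] = sqrt(Kb x [ClO-]) = sqrt(3.33e-7 x 0.03521) = 0.000108 M.
pOH = 3.97, so pH = 14.00 - 3.97 = 10.03.

10.03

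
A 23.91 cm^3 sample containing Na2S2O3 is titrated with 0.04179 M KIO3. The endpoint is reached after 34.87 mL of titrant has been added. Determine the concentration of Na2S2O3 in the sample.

0.366 M

n(KIO3) = 0.04179 x 0.03487 = 0.001457 mol.
From the balanced equation, 1 mol KIO3 reacts with 6 mol Na2S2O3, so n(Na2S2O3) = 0.001457 x 6/1 = 0.008743 mol.
[Na2S2O3] = 0.008743 / 0.02391 L = 0.366 M.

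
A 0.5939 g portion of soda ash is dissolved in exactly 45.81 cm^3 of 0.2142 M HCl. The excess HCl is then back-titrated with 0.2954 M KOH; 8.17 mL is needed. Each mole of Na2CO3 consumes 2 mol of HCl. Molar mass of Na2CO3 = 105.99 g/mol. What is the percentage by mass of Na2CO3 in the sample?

Total n(HCl) added = 0.2142 x 0.04581 = 0.009813 mol.
n(KOH) used = 0.2954 x 0.008170 = 0.002413 mol, which equals the excess n(HCl).
So n(HCl) consumed by the sample = 0.009813 - 0.002413 = 0.007399 mol.
n(Na2CO3) = 0.007399 / 2 = 0.003700 mol.
mass Na2CO3 = 0.003700 x 105.99 = 0.3921 g, so %Na2CO3 = 0.3921/0.5939 x 100 = 66.0%.

66.0%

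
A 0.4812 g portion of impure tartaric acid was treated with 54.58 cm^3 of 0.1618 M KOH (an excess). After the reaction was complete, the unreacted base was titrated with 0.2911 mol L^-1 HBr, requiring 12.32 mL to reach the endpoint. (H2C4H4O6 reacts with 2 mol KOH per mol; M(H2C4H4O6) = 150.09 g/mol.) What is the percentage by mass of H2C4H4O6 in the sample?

81.8%

Total n(KOH) added = 0.1618 x 0.05458 = 0.008831 mol.
n(HBr) used = 0.2911 x 0.01232 = 0.003586 mol, which equals the excess n(KOH).
So n(KOH) consumed by the sample = 0.008831 - 0.003586 = 0.005245 mol.
n(H2C4H4O6) = 0.005245 / 2 = 0.002622 mol.
mass H2C4H4O6 = 0.002622 x 150.09 = 0.3936 g, so %H2C4H4O6 = 0.3936/0.4812 x 100 = 81.8%.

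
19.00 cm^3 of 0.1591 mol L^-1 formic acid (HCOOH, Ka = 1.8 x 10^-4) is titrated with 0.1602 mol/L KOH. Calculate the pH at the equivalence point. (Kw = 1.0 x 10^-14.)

n(HCOOH) = 0.1591 x 0.01900 = 0.003023 mol; V(KOH) at equivalence = 0.003023/0.1602 = 0.01887 L.
At equivalence all the acid is converted to HCOO-; total volume = 0.01900 + 0.01887 = 0.03787 L, so [HCOO-] = 0.003023/0.03787 = 0.07982 M.
Kb = Kw/Ka = 1.0e-14 / 1.8 x 10^-4 = 5.56e-11.
[OH^-] = sqrt(Kb x [HCOO-]) = sqrt(5.56e-11 x 0.07982) = 2.11e-6 M.
pOH = 5.68, so pH = 14.00 - 5.68 = 8.32.

8.32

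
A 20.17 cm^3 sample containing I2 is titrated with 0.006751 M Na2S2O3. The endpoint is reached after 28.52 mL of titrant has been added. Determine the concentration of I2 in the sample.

0.00477 M

n(Na2S2O3) = 0.006751 x 0.02852 = 0.0001925 mol.
From the balanced equation, 2 mol Na2S2O3 reacts with 1 mol I2, so n(I2) = 0.0001925 x 1/2 = 9.627e-5 mol.
[I2] = 9.627e-5 / 0.02017 L = 0.00477 M.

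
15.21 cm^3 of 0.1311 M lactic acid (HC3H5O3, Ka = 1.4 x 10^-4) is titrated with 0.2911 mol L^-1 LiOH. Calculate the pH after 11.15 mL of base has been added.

n(acid) = 0.1311 x 0.01521 = 0.001994 mol; n(LiOH) added = 0.2911 x 0.01115 = 0.003246 mol.
Base is in excess by 0.003246 - 0.001994 = 0.001252 mol in a total volume of 0.02636 L.
[OH^-] = 0.001252/0.02636 = 0.04749 M, so pOH = 1.32 and pH = 14.00 - 1.32 = 12.68.

12.68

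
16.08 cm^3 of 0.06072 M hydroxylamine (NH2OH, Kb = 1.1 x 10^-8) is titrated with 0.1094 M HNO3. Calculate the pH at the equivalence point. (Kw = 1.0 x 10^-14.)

3.72

n(NH2OH) = 0.06072 x 0.01608 = 0.0009764 mol; V(HNO3) at equivalence = 0.0009764/0.1094 = 0.008925 L.
At equivalence the base is fully converted to NH3OH+; total volume = 0.02500 L, so [NH3OH+] = 0.0009764/0.02500 = 0.03905 M.
Ka(NH3OH+) = Kw/Kb = 1.0e-14 / 1.1 x 10^-8 = 9.09e-7.
[H^+] = sqrt(Ka x [NH3OH+]) = sqrt(9.09e-7 x 0.03905) = 0.000188 M.
pH = -log(0.000188) = 3.72.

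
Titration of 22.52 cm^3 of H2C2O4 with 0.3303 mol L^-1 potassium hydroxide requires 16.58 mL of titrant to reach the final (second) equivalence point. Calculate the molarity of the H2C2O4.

n(KOH) = 0.3303 x 0.01658 = 0.005476 mol.
At the final (second) equivalence point, 2 mol OH^- react per mol H2C2O4, so n(H2C2O4) = 0.005476 / 2 = 0.002738 mol.
[H2C2O4] = 0.002738 / 0.02252 L = 0.122 M.

0.122 M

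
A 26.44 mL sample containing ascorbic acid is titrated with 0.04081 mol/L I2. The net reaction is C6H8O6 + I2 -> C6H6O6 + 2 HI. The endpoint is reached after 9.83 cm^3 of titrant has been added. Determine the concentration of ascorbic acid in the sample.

n(I2) = 0.04081 x 0.009830 = 0.0004012 mol.
From the balanced equation, 1 mol I2 reacts with 1 mol ascorbic acid, so n(ascorbic acid) = 0.0004012 x 1/1 = 0.0004012 mol.
[ascorbic acid] = 0.0004012 / 0.02644 L = 0.0152 M.

0.0152 M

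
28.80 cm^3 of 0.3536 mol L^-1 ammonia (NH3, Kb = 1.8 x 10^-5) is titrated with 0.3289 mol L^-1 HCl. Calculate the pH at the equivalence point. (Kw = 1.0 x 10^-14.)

n(NH3) = 0.3536 x 0.02880 = 0.01018 mol; V(HCl) at equivalence = 0.01018/0.3289 = 0.03096 L.
At equivalence the base is fully converted to NH4+; total volume = 0.05976 L, so [NH4+] = 0.01018/0.05976 = 0.1704 M.
Ka(NH4+) = Kw/Kb = 1.0e-14 / 1.8 x 10^-5 = 5.56e-10.
[H^+] = sqrt(Ka x [NH4+]) = sqrt(5.56e-10 x 0.1704) = 9.73e-6 M.
pH = -log(9.73e-6) = 5.01.

5.01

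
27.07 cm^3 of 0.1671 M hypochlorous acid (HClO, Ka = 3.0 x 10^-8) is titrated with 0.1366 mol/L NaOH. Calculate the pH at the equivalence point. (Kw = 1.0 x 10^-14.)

10.20

n(HClO) = 0.1671 x 0.02707 = 0.004523 mol; V(NaOH) at equivalence = 0.004523/0.1366 = 0.03311 L.
At equivalence all the acid is converted to ClO-; total volume = 0.02707 + 0.03311 = 0.06018 L, so [ClO-] = 0.004523/0.06018 = 0.07516 M.
Kb = Kw/Ka = 1.0e-14 / 3.0 x 10^-8 = 3.33e-7.
[OH^-] = sqrt(Kb x [ClO-]) = sqrt(3.33e-7 x 0.07516) = 0.000158 M.
pOH = 3.80, so pH = 14.00 - 3.80 = 10.20.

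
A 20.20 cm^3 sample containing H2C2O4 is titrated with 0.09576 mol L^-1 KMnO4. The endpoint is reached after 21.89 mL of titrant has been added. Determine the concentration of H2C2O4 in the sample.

n(KMnO4) = 0.09576 x 0.02189 = 0.002096 mol.
From the balanced equation, 2 mol KMnO4 reacts with 5 mol H2C2O4, so n(H2C2O4) = 0.002096 x 5/2 = 0.005240 mol.
[H2C2O4] = 0.005240 / 0.02020 L = 0.259 M.

0.259 M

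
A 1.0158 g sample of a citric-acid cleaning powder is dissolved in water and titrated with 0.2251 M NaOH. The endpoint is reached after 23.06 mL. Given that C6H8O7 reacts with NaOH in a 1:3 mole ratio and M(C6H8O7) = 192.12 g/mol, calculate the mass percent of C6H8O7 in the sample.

32.7%

n(NaOH) = 0.2251 x 0.02306 = 0.005191 mol.
n(C6H8O7) = 0.005191 / 3 = 0.001730 mol.
mass of C6H8O7 = 0.001730 x 192.12 = 0.3324 g.
% purity = 0.3324 / 1.0158 x 100 = 32.7%.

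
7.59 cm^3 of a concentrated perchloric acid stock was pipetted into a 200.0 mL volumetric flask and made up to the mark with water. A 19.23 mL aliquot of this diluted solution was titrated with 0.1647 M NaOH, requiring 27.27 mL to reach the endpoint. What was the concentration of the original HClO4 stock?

n(NaOH) = 0.1647 x 0.02727 = 0.004491 mol.
n(HClO4) in the aliquot = 0.004491 mol.
[diluted HClO4] = 0.004491 / 0.01923 = 0.2336 M.
Dilution factor = 200.0/7.590 = 26.35, so [stock] = 0.2336 x 26.35 = 6.15 M.

6.15 M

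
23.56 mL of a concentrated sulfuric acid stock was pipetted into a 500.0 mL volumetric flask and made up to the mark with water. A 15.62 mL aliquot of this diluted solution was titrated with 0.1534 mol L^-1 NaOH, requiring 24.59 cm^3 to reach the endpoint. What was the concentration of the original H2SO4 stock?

2.56 M

n(NaOH) = 0.1534 x 0.02459 = 0.003772 mol.
n(H2SO4) in the aliquot = 0.003772 x 1/2 = 0.001886 mol.
[diluted H2SO4] = 0.001886 / 0.01562 = 0.1207 M.
Dilution factor = 500.0/23.56 = 21.22, so [stock] = 0.1207 x 21.22 = 2.56 M.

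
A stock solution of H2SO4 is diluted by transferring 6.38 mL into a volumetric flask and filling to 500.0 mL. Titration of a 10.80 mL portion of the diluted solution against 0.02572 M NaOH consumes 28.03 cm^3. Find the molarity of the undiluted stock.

n(NaOH) = 0.02572 x 0.02803 = 0.0007209 mol.
n(H2SO4) in the aliquot = 0.0007209 x 1/2 = 0.0003605 mol.
[diluted H2SO4] = 0.0003605 / 0.01080 = 0.03338 M.
Dilution factor = 500.0/6.380 = 78.37, so [stock] = 0.03338 x 78.37 = 2.62 M.

2.62 M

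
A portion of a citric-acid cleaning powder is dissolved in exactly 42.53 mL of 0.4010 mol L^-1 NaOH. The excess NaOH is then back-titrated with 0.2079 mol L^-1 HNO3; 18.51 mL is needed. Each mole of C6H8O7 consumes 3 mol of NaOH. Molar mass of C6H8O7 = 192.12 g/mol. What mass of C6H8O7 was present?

Total n(NaOH) added = 0.4010 x 0.04253 = 0.01705 mol.
n(HNO3) used = 0.2079 x 0.01851 = 0.003848 mol, which equals the excess n(NaOH).
So n(NaOH) consumed by the sample = 0.01705 - 0.003848 = 0.01321 mol.
n(C6H8O7) = 0.01321 / 3 = 0.004402 mol.
mass = 0.004402 mol x 192.12 g/mol = 0.846 g.

0.846 g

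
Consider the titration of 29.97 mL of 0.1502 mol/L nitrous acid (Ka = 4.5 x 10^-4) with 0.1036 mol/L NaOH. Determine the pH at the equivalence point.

n(HNO2) = 0.1502 x 0.02997 = 0.004501 mol; V(NaOH) at equivalence = 0.004501/0.1036 = 0.04345 L.
At equivalence all the acid is converted to NO2-; total volume = 0.02997 + 0.04345 = 0.07342 L, so [NO2-] = 0.004501/0.07342 = 0.06131 M.
Kb = Kw/Ka = 1.0e-14 / 4.5 x 10^-4 = 2.22e-11.
[OH^-] = sqrt(Kb x [NO2-]) = sqrt(2.22e-11 x 0.06131) = 1.17e-6 M.
pOH = 5.93, so pH = 14.00 - 5.93 = 8.07.

8.07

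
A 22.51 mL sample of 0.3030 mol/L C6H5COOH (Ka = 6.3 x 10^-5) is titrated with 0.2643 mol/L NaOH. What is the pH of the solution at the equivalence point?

8.68

n(C6H5COOH) = 0.3030 x 0.02251 = 0.006821 mol; V(NaOH) at equivalence = 0.006821/0.2643 = 0.02581 L.
At equivalence all the acid is converted to C6H5COO-; total volume = 0.02251 + 0.02581 = 0.04832 L, so [C6H5COO-] = 0.006821/0.04832 = 0.1412 M.
Kb = Kw/Ka = 1.0e-14 / 6.3 x 10^-5 = 1.59e-10.
[OH^-] = sqrt(Kb x [C6H5COO-]) = sqrt(1.59e-10 x 0.1412) = 4.73e-6 M.
pOH = 5.32, so pH = 14.00 - 5.32 = 8.68.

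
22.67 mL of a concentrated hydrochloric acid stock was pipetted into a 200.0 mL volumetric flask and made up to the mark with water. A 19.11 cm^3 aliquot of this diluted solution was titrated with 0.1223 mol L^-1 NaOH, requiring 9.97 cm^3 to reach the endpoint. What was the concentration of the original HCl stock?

0.563 M

n(NaOH) = 0.1223 x 0.009970 = 0.001219 mol.
n(HCl) in the aliquot = 0.001219 mol.
[diluted HCl] = 0.001219 / 0.01911 = 0.06381 M.
Dilution factor = 200.0/22.67 = 8.822, so [stock] = 0.06381 x 8.822 = 0.563 M.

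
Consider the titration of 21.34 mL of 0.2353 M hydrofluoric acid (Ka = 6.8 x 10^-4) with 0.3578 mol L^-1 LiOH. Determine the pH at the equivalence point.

n(HF) = 0.2353 x 0.02134 = 0.005021 mol; V(LiOH) at equivalence = 0.005021/0.3578 = 0.01403 L.
At equivalence all the acid is converted to F-; total volume = 0.02134 + 0.01403 = 0.03537 L, so [F-] = 0.005021/0.03537 = 0.1419 M.
Kb = Kw/Ka = 1.0e-14 / 6.8 x 10^-4 = 1.47e-11.
[OH^-] = sqrt(Kb x [F-]) = sqrt(1.47e-11 x 0.1419) = 1.44e-6 M.
pOH = 5.84, so pH = 14.00 - 5.84 = 8.16.

8.16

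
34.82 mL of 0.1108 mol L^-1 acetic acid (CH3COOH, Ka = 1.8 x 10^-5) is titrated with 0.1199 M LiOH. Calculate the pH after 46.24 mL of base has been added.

n(acid) = 0.1108 x 0.03482 = 0.003858 mol; n(LiOH) added = 0.1199 x 0.04624 = 0.005544 mol.
Base is in excess by 0.005544 - 0.003858 = 0.001686 mol in a total volume of 0.08106 L.
[OH^-] = 0.001686/0.08106 = 0.02080 M, so pOH = 1.68 and pH = 14.00 - 1.68 = 12.32.

12.32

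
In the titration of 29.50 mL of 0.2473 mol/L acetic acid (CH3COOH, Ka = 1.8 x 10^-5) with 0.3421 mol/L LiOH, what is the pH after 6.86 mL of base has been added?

4.42

Initial n(CH3COOH) = 0.2473 x 0.02950 = 0.007295 mol.
n(LiOH) added = 0.3421 x 0.006860 = 0.002347 mol, converting that many moles of CH3COOH to CH3COO-.
Remaining n(CH3COOH) = 0.004949 mol; n(CH3COO-) = 0.002347 mol.
By Henderson-Hasselbalch, pH = pKa + log([A^-]/[HA]) = 4.74 + log(0.002347/0.004949) = 4.74 + (-0.32) = 4.42.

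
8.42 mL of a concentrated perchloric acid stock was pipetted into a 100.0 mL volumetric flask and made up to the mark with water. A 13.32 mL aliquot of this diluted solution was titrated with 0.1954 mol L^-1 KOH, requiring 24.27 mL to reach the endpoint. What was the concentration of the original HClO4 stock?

4.23 M

n(KOH) = 0.1954 x 0.02427 = 0.004742 mol.
n(HClO4) in the aliquot = 0.004742 mol.
[diluted HClO4] = 0.004742 / 0.01332 = 0.3560 M.
Dilution factor = 100.0/8.420 = 11.88, so [stock] = 0.3560 x 11.88 = 4.23 M.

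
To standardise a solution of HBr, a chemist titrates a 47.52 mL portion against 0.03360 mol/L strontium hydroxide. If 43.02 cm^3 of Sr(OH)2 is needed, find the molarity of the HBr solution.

n(Sr(OH)2) delivered = 0.03360 x 0.04302 = 0.001445 mol.
The reaction is 2 HBr + 1 Sr(OH)2, so n(HBr) = 0.001445 x 2/1 = 0.002891 mol.
[HBr] = 0.002891 mol / 0.04752 L = 0.0608 M.

0.0608 M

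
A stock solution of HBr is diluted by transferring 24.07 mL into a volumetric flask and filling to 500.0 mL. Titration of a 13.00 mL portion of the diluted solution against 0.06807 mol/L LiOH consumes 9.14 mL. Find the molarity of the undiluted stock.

n(LiOH) = 0.06807 x 0.009140 = 0.0006222 mol.
n(HBr) in the aliquot = 0.0006222 mol.
[diluted HBr] = 0.0006222 / 0.01300 = 0.04786 M.
Dilution factor = 500.0/24.07 = 20.77, so [stock] = 0.04786 x 20.77 = 0.994 M.

0.994 M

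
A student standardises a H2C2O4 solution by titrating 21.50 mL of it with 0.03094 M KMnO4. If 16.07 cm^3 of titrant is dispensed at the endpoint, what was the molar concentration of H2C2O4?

n(KMnO4) = 0.03094 x 0.01607 = 0.0004972 mol.
From the balanced equation, 2 mol KMnO4 reacts with 5 mol H2C2O4, so n(H2C2O4) = 0.0004972 x 5/2 = 0.001243 mol.
[H2C2O4] = 0.001243 / 0.02150 L = 0.0578 M.

0.0578 M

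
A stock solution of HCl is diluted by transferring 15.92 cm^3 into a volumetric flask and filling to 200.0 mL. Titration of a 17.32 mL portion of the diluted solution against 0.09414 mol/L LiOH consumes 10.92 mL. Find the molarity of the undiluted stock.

n(LiOH) = 0.09414 x 0.01092 = 0.001028 mol.
n(HCl) in the aliquot = 0.001028 mol.
[diluted HCl] = 0.001028 / 0.01732 = 0.05935 M.
Dilution factor = 200.0/15.92 = 12.56, so [stock] = 0.05935 x 12.56 = 0.746 M.

0.746 M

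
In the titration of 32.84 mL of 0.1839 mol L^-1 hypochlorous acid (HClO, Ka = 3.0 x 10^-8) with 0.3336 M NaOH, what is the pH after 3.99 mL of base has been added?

6.97

Initial n(HClO) = 0.1839 x 0.03284 = 0.006039 mol.
n(NaOH) added = 0.3336 x 0.003990 = 0.001331 mol, converting that many moles of HClO to ClO-.
Remaining n(HClO) = 0.004708 mol; n(ClO-) = 0.001331 mol.
By Henderson-Hasselbalch, pH = pKa + log([A^-]/[HA]) = 7.52 + log(0.001331/0.004708) = 7.52 + (-0.55) = 6.97.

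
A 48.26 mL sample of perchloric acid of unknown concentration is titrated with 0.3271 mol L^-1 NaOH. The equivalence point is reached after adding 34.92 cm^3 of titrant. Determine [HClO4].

0.237 M

n(NaOH) delivered = 0.3271 x 0.03492 = 0.01142 mol.
For a 1:1 reaction, n(HClO4) = 0.01142 mol.
[HClO4] = 0.01142 mol / 0.04826 L = 0.237 M.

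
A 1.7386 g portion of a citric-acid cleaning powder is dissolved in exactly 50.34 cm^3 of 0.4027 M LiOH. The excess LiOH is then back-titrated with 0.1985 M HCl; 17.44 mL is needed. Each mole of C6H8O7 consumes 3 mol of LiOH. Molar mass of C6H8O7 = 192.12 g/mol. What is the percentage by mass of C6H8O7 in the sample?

Total n(LiOH) added = 0.4027 x 0.05034 = 0.02027 mol.
n(HCl) used = 0.1985 x 0.01744 = 0.003462 mol, which equals the excess n(LiOH).
So n(LiOH) consumed by the sample = 0.02027 - 0.003462 = 0.01681 mol.
n(C6H8O7) = 0.01681 / 3 = 0.005603 mol.
mass C6H8O7 = 0.005603 x 192.12 = 1.077 g, so %C6H8O7 = 1.077/1.7386 x 100 = 61.9%.

61.9%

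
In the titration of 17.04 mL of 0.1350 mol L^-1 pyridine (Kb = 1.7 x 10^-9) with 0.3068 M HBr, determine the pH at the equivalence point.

3.13

n(C5H5N) = 0.1350 x 0.01704 = 0.002300 mol; V(HBr) at equivalence = 0.002300/0.3068 = 0.007498 L.
At equivalence the base is fully converted to C5H5NH+; total volume = 0.02454 L, so [C5H5NH+] = 0.002300/0.02454 = 0.09375 M.
Ka(C5H5NH+) = Kw/Kb = 1.0e-14 / 1.7 x 10^-9 = 5.88e-6.
[H^+] = sqrt(Ka x [C5H5NH+]) = sqrt(5.88e-6 x 0.09375) = 0.000743 M.
pH = -log(0.000743) = 3.13.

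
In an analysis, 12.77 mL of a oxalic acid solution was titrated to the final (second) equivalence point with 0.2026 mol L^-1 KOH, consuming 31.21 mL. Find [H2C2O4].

n(KOH) = 0.2026 x 0.03121 = 0.006323 mol.
At the final (second) equivalence point, 2 mol OH^- react per mol H2C2O4, so n(H2C2O4) = 0.006323 / 2 = 0.003162 mol.
[H2C2O4] = 0.003162 / 0.01277 L = 0.248 M.

0.248 M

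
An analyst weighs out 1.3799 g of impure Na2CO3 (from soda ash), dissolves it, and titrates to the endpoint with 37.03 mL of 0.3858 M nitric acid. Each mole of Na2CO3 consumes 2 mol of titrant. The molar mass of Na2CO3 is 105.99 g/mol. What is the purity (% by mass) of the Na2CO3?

54.9%

n(HNO3) = 0.3858 x 0.03703 = 0.01429 mol.
n(Na2CO3) = 0.01429 / 2 = 0.007143 mol.
mass of Na2CO3 = 0.007143 x 105.99 = 0.7571 g.
% purity = 0.7571 / 1.3799 x 100 = 54.9%.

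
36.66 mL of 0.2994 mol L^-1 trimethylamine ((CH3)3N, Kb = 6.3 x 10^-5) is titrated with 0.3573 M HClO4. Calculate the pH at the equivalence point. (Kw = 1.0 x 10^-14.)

5.29

n((CH3)3N) = 0.2994 x 0.03666 = 0.01098 mol; V(HClO4) at equivalence = 0.01098/0.3573 = 0.03072 L.
At equivalence the base is fully converted to (CH3)3NH+; total volume = 0.06738 L, so [(CH3)3NH+] = 0.01098/0.06738 = 0.1629 M.
Ka((CH3)3NH+) = Kw/Kb = 1.0e-14 / 6.3 x 10^-5 = 1.59e-10.
[H^+] = sqrt(Ka x [(CH3)3NH+]) = sqrt(1.59e-10 x 0.1629) = 5.08e-6 M.
pH = -log(5.08e-6) = 5.29.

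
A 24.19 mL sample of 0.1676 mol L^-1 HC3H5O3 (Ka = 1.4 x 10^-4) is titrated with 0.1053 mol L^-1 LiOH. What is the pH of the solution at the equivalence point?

8.33

n(HC3H5O3) = 0.1676 x 0.02419 = 0.004054 mol; V(LiOH) at equivalence = 0.004054/0.1053 = 0.03850 L.
At equivalence all the acid is converted to C3H5O3-; total volume = 0.02419 + 0.03850 = 0.06269 L, so [C3H5O3-] = 0.004054/0.06269 = 0.06467 M.
Kb = Kw/Ka = 1.0e-14 / 1.4 x 10^-4 = 7.14e-11.
[OH^-] = sqrt(Kb x [C3H5O3-]) = sqrt(7.14e-11 x 0.06467) = 2.15e-6 M.
pOH = 5.67, so pH = 14.00 - 5.67 = 8.33.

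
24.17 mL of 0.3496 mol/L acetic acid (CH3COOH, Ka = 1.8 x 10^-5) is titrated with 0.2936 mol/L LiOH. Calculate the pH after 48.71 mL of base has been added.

12.90

n(acid) = 0.3496 x 0.02417 = 0.008450 mol; n(LiOH) added = 0.2936 x 0.04871 = 0.01430 mol.
Base is in excess by 0.01430 - 0.008450 = 0.005851 mol in a total volume of 0.07288 L.
[OH^-] = 0.005851/0.07288 = 0.08029 M, so pOH = 1.10 and pH = 14.00 - 1.10 = 12.90.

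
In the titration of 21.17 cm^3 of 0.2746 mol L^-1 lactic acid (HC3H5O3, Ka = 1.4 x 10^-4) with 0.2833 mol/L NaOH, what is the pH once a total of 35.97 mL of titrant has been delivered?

12.88

n(acid) = 0.2746 x 0.02117 = 0.005813 mol; n(NaOH) added = 0.2833 x 0.03597 = 0.01019 mol.
Base is in excess by 0.01019 - 0.005813 = 0.004377 mol in a total volume of 0.05714 L.
[OH^-] = 0.004377/0.05714 = 0.07660 M, so pOH = 1.12 and pH = 14.00 - 1.12 = 12.88.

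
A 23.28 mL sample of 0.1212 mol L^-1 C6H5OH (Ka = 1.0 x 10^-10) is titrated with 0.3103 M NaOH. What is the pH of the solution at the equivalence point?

11.47

n(C6H5OH) = 0.1212 x 0.02328 = 0.002822 mol; V(NaOH) at equivalence = 0.002822/0.3103 = 0.009093 L.
At equivalence all the acid is converted to C6H5O-; total volume = 0.02328 + 0.009093 = 0.03237 L, so [C6H5O-] = 0.002822/0.03237 = 0.08716 M.
Kb = Kw/Ka = 1.0e-14 / 1.0 x 10^-10 = 0.000100.
[OH^-] = sqrt(Kb x [C6H5O-]) = sqrt(0.000100 x 0.08716) = 0.00295 M.
pOH = 2.53, so pH = 14.00 - 2.53 = 11.47.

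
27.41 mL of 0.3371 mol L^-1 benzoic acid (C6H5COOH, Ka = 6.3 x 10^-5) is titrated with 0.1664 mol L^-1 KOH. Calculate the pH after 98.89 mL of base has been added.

12.76

n(acid) = 0.3371 x 0.02741 = 0.009240 mol; n(KOH) added = 0.1664 x 0.09889 = 0.01646 mol.
Base is in excess by 0.01646 - 0.009240 = 0.007215 mol in a total volume of 0.1263 L.
[OH^-] = 0.007215/0.1263 = 0.05713 M, so pOH = 1.24 and pH = 14.00 - 1.24 = 12.76.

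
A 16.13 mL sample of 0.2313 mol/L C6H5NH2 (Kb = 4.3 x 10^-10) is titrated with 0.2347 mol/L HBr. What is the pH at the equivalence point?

2.78

n(C6H5NH2) = 0.2313 x 0.01613 = 0.003731 mol; V(HBr) at equivalence = 0.003731/0.2347 = 0.01590 L.
At equivalence the base is fully converted to C6H5NH3+; total volume = 0.03203 L, so [C6H5NH3+] = 0.003731/0.03203 = 0.1165 M.
Ka(C6H5NH3+) = Kw/Kb = 1.0e-14 / 4.3 x 10^-10 = 2.33e-5.
[H^+] = sqrt(Ka x [C6H5NH3+]) = sqrt(2.33e-5 x 0.1165) = 0.00165 M.
pH = -log(0.00165) = 2.78.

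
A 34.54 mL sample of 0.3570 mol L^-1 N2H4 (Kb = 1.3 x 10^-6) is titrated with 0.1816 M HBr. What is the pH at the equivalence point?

n(N2H4) = 0.3570 x 0.03454 = 0.01233 mol; V(HBr) at equivalence = 0.01233/0.1816 = 0.06790 L.
At equivalence the base is fully converted to N2H5+; total volume = 0.1024 L, so [N2H5+] = 0.01233/0.1024 = 0.1204 M.
Ka(N2H5+) = Kw/Kb = 1.0e-14 / 1.3 x 10^-6 = 7.69e-9.
[H^+] = sqrt(Ka x [N2H5+]) = sqrt(7.69e-9 x 0.1204) = 3.04e-5 M.
pH = -log(3.04e-5) = 4.52.

4.52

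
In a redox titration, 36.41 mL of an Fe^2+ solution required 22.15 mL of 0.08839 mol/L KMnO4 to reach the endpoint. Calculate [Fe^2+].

n(KMnO4) = 0.08839 x 0.02215 = 0.001958 mol.
From the balanced equation, 1 mol KMnO4 reacts with 5 mol Fe^2+, so n(Fe^2+) = 0.001958 x 5/1 = 0.009789 mol.
[Fe^2+] = 0.009789 / 0.03641 L = 0.269 M.

0.269 M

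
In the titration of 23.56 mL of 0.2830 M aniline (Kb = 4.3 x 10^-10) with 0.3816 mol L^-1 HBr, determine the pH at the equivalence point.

2.71

n(C6H5NH2) = 0.2830 x 0.02356 = 0.006667 mol; V(HBr) at equivalence = 0.006667/0.3816 = 0.01747 L.
At equivalence the base is fully converted to C6H5NH3+; total volume = 0.04103 L, so [C6H5NH3+] = 0.006667/0.04103 = 0.1625 M.
Ka(C6H5NH3+) = Kw/Kb = 1.0e-14 / 4.3 x 10^-10 = 2.33e-5.
[H^+] = sqrt(Ka x [C6H5NH3+]) = sqrt(2.33e-5 x 0.1625) = 0.00194 M.
pH = -log(0.00194) = 2.71.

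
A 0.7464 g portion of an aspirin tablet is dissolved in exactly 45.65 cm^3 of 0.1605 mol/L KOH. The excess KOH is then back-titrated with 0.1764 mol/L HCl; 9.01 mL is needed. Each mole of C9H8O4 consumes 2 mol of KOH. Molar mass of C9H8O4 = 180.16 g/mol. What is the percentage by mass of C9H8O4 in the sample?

Total n(KOH) added = 0.1605 x 0.04565 = 0.007327 mol.
n(HCl) used = 0.1764 x 0.009010 = 0.001589 mol, which equals the excess n(KOH).
So n(KOH) consumed by the sample = 0.007327 - 0.001589 = 0.005737 mol.
n(C9H8O4) = 0.005737 / 2 = 0.002869 mol.
mass C9H8O4 = 0.002869 x 180.16 = 0.5168 g, so %C9H8O4 = 0.5168/0.7464 x 100 = 69.2%.

69.2%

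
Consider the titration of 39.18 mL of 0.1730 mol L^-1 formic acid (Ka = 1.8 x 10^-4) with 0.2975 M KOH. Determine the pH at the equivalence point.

n(HCOOH) = 0.1730 x 0.03918 = 0.006778 mol; V(KOH) at equivalence = 0.006778/0.2975 = 0.02278 L.
At equivalence all the acid is converted to HCOO-; total volume = 0.03918 + 0.02278 = 0.06196 L, so [HCOO-] = 0.006778/0.06196 = 0.1094 M.
Kb = Kw/Ka = 1.0e-14 / 1.8 x 10^-4 = 5.56e-11.
[OH^-] = sqrt(Kb x [HCOO-]) = sqrt(5.56e-11 x 0.1094) = 2.47e-6 M.
pOH = 5.61, so pH = 14.00 - 5.61 = 8.39.

8.39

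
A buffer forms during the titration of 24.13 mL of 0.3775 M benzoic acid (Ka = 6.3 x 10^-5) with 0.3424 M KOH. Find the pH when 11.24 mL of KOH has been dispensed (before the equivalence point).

4.06

Initial n(C6H5COOH) = 0.3775 x 0.02413 = 0.009109 mol.
n(KOH) added = 0.3424 x 0.01124 = 0.003849 mol, converting that many moles of C6H5COOH to C6H5COO-.
Remaining n(C6H5COOH) = 0.005260 mol; n(C6H5COO-) = 0.003849 mol.
By Henderson-Hasselbalch, pH = pKa + log([A^-]/[HA]) = 4.20 + log(0.003849/0.005260) = 4.20 + (-0.14) = 4.06.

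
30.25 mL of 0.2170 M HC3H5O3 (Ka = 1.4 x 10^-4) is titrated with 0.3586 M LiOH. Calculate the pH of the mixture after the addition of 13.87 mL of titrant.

4.35

Initial n(HC3H5O3) = 0.2170 x 0.03025 = 0.006564 mol.
n(LiOH) added = 0.3586 x 0.01387 = 0.004974 mol, converting that many moles of HC3H5O3 to C3H5O3-.
Remaining n(HC3H5O3) = 0.001590 mol; n(C3H5O3-) = 0.004974 mol.
By Henderson-Hasselbalch, pH = pKa + log([A^-]/[HA]) = 3.85 + log(0.004974/0.001590) = 3.85 + (+0.50) = 4.35.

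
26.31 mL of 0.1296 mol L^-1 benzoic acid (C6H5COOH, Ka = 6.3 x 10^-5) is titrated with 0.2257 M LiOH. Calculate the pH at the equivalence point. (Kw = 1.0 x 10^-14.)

n(C6H5COOH) = 0.1296 x 0.02631 = 0.003410 mol; V(LiOH) at equivalence = 0.003410/0.2257 = 0.01511 L.
At equivalence all the acid is converted to C6H5COO-; total volume = 0.02631 + 0.01511 = 0.04142 L, so [C6H5COO-] = 0.003410/0.04142 = 0.08233 M.
Kb = Kw/Ka = 1.0e-14 / 6.3 x 10^-5 = 1.59e-10.
[OH^-] = sqrt(Kb x [C6H5COO-]) = sqrt(1.59e-10 x 0.08233) = 3.61e-6 M.
pOH = 5.44, so pH = 14.00 - 5.44 = 8.56.

8.56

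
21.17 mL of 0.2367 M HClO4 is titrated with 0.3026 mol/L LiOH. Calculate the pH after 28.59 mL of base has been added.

n(acid) = 0.2367 x 0.02117 = 0.005011 mol; n(LiOH) added = 0.3026 x 0.02859 = 0.008651 mol.
Base is in excess by 0.008651 - 0.005011 = 0.003640 mol in a total volume of 0.04976 L.
[OH^-] = 0.003640/0.04976 = 0.07316 M, so pOH = 1.14 and pH = 14.00 - 1.14 = 12.86.

12.86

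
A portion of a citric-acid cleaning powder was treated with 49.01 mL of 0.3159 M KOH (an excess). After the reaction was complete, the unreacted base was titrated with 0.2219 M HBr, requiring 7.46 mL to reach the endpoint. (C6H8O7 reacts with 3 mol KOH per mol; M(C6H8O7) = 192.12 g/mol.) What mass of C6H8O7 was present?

Total n(KOH) added = 0.3159 x 0.04901 = 0.01548 mol.
n(HBr) used = 0.2219 x 0.007460 = 0.001655 mol, which equals the excess n(KOH).
So n(KOH) consumed by the sample = 0.01548 - 0.001655 = 0.01383 mol.
n(C6H8O7) = 0.01383 / 3 = 0.004609 mol.
mass = 0.004609 mol x 192.12 g/mol = 0.885 g.

0.885 g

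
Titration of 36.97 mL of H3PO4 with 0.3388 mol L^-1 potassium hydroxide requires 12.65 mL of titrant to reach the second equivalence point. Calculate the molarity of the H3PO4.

0.0580 M

n(KOH) = 0.3388 x 0.01265 = 0.004286 mol.
At the second equivalence point, 2 mol OH^- react per mol H3PO4, so n(H3PO4) = 0.004286 / 2 = 0.002143 mol.
[H3PO4] = 0.002143 / 0.03697 L = 0.0580 M.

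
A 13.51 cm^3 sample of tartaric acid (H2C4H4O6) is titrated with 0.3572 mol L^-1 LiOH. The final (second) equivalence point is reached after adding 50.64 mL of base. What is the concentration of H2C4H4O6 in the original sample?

n(LiOH) = 0.3572 x 0.05064 = 0.01809 mol.
At the final (second) equivalence point, 2 mol OH^- react per mol H2C4H4O6, so n(H2C4H4O6) = 0.01809 / 2 = 0.009044 mol.
[H2C4H4O6] = 0.009044 / 0.01351 L = 0.669 M.

0.669 M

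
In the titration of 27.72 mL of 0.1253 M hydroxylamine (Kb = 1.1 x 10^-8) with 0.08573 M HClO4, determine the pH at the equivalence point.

n(NH2OH) = 0.1253 x 0.02772 = 0.003473 mol; V(HClO4) at equivalence = 0.003473/0.08573 = 0.04051 L.
At equivalence the base is fully converted to NH3OH+; total volume = 0.06823 L, so [NH3OH+] = 0.003473/0.06823 = 0.05090 M.
Ka(NH3OH+) = Kw/Kb = 1.0e-14 / 1.1 x 10^-8 = 9.09e-7.
[H^+] = sqrt(Ka x [NH3OH+]) = sqrt(9.09e-7 x 0.05090) = 0.000215 M.
pH = -log(0.000215) = 3.67.

3.67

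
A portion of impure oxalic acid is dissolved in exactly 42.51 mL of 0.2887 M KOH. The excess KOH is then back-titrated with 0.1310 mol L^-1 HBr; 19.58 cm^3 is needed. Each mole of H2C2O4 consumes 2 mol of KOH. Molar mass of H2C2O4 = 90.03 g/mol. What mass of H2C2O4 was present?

Total n(KOH) added = 0.2887 x 0.04251 = 0.01227 mol.
n(HBr) used = 0.1310 x 0.01958 = 0.002565 mol, which equals the excess n(KOH).
So n(KOH) consumed by the sample = 0.01227 - 0.002565 = 0.009708 mol.
n(H2C2O4) = 0.009708 / 2 = 0.004854 mol.
mass = 0.004854 mol x 90.03 g/mol = 0.437 g.

0.437 g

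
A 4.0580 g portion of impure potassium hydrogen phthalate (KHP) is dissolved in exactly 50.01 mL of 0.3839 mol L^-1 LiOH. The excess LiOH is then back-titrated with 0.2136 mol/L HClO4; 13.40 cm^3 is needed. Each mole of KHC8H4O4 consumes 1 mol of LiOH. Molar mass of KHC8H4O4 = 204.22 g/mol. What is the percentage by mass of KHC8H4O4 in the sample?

Total n(LiOH) added = 0.3839 x 0.05001 = 0.01920 mol.
n(HClO4) used = 0.2136 x 0.01340 = 0.002862 mol, which equals the excess n(LiOH).
So n(LiOH) consumed by the sample = 0.01920 - 0.002862 = 0.01634 mol.
n(KHC8H4O4) = 0.01634 / 1 = 0.01634 mol.
mass KHC8H4O4 = 0.01634 x 204.22 = 3.336 g, so %KHC8H4O4 = 3.336/4.0580 x 100 = 82.2%.

82.2%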